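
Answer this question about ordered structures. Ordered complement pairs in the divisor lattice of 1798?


Complement pair (a,b): a meet b = bottom, a join b = top.
Here: gcd(a,b)=1 and lcm(a,b)=1798, i.e. a*b=1798 with a,b coprime.
Pairs found: (1,1798), (2,899), (29,62), (31,58), ... (4 more)
Total ordered pairs: 8


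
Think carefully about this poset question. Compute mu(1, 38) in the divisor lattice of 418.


In a divisor lattice, mu(a,b) = mu(b/a) where mu is the classical Mobius function.
b/a = 38/1 = 38
Prime factorization of 38: primes [2, 19]
38 is squarefree with 2 prime factor(s), so mu(38) = (-1)^2 = 1


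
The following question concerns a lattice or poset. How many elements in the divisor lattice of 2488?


Divisors of 2488: [1, 2, 4, 8, 311, 622, 1244, 2488]
Count: 8


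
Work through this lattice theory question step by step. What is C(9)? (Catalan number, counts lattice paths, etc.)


C(n) = C(2n, n) / (n+1).
C(18, 9) = 48620
C(9) = 48620 / 10 = 4862


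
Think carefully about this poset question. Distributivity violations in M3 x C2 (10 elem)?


Distributive law: a ^ (b v c) = (a ^ b) v (a ^ c).
Check all 10^3 = 1000 ordered triples (a,b,c).
  e.g. a=(a1,0), b=(a2,0), c=(a3,0): lhs=(a1,0) != rhs=(0,0)
  e.g. a=(a1,0), b=(a2,0), c=(a3,1): lhs=(a1,0) != rhs=(0,0)
Total violating triples: 48


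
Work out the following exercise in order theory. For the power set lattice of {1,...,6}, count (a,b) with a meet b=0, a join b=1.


Complement pair (a,b): a meet b = bottom, a join b = top.
Here: A intersect B = {} and A union B = {1,...,6}.
Pairs found: ({},{1,2,3,4,5,6}), ({1},{2,3,4,5,6}), ({2},{1,3,4,5,6}), ({3},{1,2,4,5,6}), ... (60 more)
Total ordered pairs: 64


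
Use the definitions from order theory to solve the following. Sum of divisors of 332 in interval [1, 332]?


Interval [1,332] in divisors of 332: [1, 2, 4, 83, 166, 332]
Sum = 588


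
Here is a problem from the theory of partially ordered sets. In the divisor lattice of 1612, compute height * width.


Height = length of longest chain minus 1; width = size of largest antichain.
A maximum chain: 1 | 31 | 403 | 806 | 1612  (height 4).
A maximum antichain: {4, 26, 62, 403}  (width 4).
Product = 4 * 4 = 16


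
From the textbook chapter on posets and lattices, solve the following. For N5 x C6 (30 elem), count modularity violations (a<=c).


Modular law: if a <= c then a v (b ^ c) = (a v b) ^ c.
Check all triples (a,b,c) with a <= c among 30 elements.
  e.g. a=(a,0), b=(c,0), c=(b,0): lhs=(a,0) != rhs=(b,0)
  e.g. a=(a,0), b=(c,1), c=(b,0): lhs=(a,0) != rhs=(b,0)
Total violating triples: 126


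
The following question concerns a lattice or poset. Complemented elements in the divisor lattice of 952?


An element a is complemented if some b has a meet b = bottom, a join b = top.
a is complemented iff gcd(a, n/a)=1, i.e. a is a unitary divisor of 952.
Complemented elements: 1, 7, 8, 17, 56, 119, ... (2 more)
Count: 8


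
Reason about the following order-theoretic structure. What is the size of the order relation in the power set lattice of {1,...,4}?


The order relation is {(a,b) : a <= b}, reflexive so it includes (a,a).
Examples: ({},{}), ({},{1,2}), ({},{1,2,3}), ({},{1,2,3,4}), ({},{1,2,4}), ...
Total ordered pairs: 81


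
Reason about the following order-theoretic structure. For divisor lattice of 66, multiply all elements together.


Divisors of 66: [1, 2, 3, 6, 11, 22, 33, 66]
Product = n^(d(n)/2) = 66^(8/2)
Product = 18974736


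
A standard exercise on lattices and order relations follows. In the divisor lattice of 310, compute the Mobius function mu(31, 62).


In a divisor lattice, mu(a,b) = mu(b/a) where mu is the classical Mobius function.
b/a = 62/31 = 2
Prime factorization of 2: primes [2]
2 is squarefree with 1 prime factor(s), so mu(2) = (-1)^1 = -1


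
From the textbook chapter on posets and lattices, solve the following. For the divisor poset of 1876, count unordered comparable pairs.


A comparable pair {a,b} has a < b or b < a in the order.
Count unordered pairs where one element is strictly below the other.
Examples: {1,2}, {1,4}, {1,7}, {1,14}, ...
Total comparable pairs: 42


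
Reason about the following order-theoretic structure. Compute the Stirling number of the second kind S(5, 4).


S(n,k) = k*S(n-1,k) + S(n-1,k-1).
S(4,4) = 1, S(4,3) = 6
S(5,4) = 4*1 + 6 = 4 + 6
S(5,4) = 10


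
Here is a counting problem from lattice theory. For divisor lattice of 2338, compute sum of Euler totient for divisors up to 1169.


Divisors of 2338 up to 1169: [1, 2, 7, 14, 167, 334, 1169]
phi values: [1, 1, 6, 6, 166, 166, 996]
Sum = 1342


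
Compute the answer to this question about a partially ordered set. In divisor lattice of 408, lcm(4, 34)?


Join=lcm.
gcd(4,34)=2
lcm=68


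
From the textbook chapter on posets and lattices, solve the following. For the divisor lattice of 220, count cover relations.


A cover relation a -< b holds when a < b with no c strictly between.
Cover relations:
  1 -< 2
  1 -< 5
  1 -< 11
  2 -< 4
  2 -< 10
  2 -< 22
  4 -< 20
  4 -< 44
  ...12 more
Total: 20


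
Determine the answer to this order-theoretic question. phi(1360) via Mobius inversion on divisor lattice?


phi(n) = n * prod_{p|n} (1 - 1/p).
Prime divisors of 1360: [2, 5, 17]
phi(1360) = 1360 * (1 - 1/2) * (1 - 1/5) * (1 - 1/17)
phi(1360) = 512


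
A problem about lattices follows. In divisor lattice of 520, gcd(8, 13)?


Meet=gcd.
gcd(8,13)=1


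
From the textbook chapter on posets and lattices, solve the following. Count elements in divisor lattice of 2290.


Divisors of 2290: [1, 2, 5, 10, 229, 458, 1145, 2290]
Count: 8


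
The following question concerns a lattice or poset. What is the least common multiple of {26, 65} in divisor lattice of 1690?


In a divisor lattice, join = lcm (least common multiple).
Compute lcm iteratively: start with first element, then lcm(current, next).
Elements: [26, 65]
lcm(26,65) = 130
Final lcm = 130


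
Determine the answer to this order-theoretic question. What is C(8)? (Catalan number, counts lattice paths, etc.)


C(n) = C(2n, n) / (n+1).
C(16, 8) = 12870
C(8) = 12870 / 9 = 1430


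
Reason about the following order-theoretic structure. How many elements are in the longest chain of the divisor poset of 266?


A chain is a totally ordered subset; we count the number of elements in a maximum chain.
Compute, for each element x, the size of the longest chain ending at x:
  1: 1
  2: 2
  7: 2
  19: 2
  14: 3
  38: 3
  ...
A maximum chain: 1 < 2 < 14 < 266
Number of elements in the longest chain: 4


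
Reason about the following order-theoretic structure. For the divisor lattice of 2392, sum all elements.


sigma(n) = sum of divisors.
Divisors of 2392: [1, 2, 4, 8, 13, 23, 26, 46, 52, 92, 104, 184, 299, 598, 1196, 2392]
Sum = 5040


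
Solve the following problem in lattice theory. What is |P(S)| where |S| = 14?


Power set = 2^n.
2^14 = 16384


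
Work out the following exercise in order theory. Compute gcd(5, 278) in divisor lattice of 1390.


In a divisor lattice, meet = gcd (greatest common divisor).
By Euclidean algorithm or factoring: gcd(5,278) = 1


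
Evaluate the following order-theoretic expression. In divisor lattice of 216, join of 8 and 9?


In a divisor lattice, join = lcm (least common multiple).
gcd(8,9) = 1
lcm(8,9) = 8*9/gcd = 72/1 = 72


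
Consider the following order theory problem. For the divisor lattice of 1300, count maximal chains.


A maximal chain goes from the minimum element to a maximal element via cover relations.
Counting all min-to-max paths in the cover graph.
Total maximal chains: 30


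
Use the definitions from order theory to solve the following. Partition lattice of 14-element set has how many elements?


B(n) = number of set partitions of an n-element set.
B(n) satisfies the recurrence: B(n+1) = sum_k C(n,k)*B(k).
B(14) = 190899322


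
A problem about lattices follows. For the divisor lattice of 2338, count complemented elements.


An element a is complemented if some b has a meet b = bottom, a join b = top.
a is complemented iff gcd(a, n/a)=1, i.e. a is a unitary divisor of 2338.
Complemented elements: 1, 2, 7, 14, 167, 334, ... (2 more)
Count: 8


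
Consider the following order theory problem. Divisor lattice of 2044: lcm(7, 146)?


Join=lcm.
gcd(7,146)=1
lcm=1022


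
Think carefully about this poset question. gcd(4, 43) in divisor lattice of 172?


Meet=gcd.
gcd(4,43)=1


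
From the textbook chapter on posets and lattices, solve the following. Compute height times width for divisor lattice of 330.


Height = length of longest chain minus 1; width = size of largest antichain.
A maximum chain: 1 | 11 | 55 | 165 | 330  (height 4).
A maximum antichain: {6, 10, 15, 22, 33, 55}  (width 6).
Product = 4 * 6 = 24


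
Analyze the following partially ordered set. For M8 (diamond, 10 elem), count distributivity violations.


Distributive law: a ^ (b v c) = (a ^ b) v (a ^ c).
Check all 10^3 = 1000 ordered triples (a,b,c).
  e.g. a=a1, b=a2, c=a3: lhs=a1 != rhs=0
  e.g. a=a1, b=a2, c=a4: lhs=a1 != rhs=0
Total violating triples: 336


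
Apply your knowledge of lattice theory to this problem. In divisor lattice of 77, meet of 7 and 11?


In a divisor lattice, meet = gcd (greatest common divisor).
By Euclidean algorithm or factoring: gcd(7,11) = 1


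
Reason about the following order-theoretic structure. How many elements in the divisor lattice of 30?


Divisors of 30: [1, 2, 3, 5, 6, 10, 15, 30]
Count: 8


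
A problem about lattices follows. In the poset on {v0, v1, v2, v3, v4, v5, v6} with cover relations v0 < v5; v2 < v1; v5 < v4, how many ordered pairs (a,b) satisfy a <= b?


The order relation is {(a,b) : a <= b}, reflexive so it includes (a,a).
Examples: (v0,v0), (v0,v4), (v0,v5), (v1,v1), (v2,v1), ...
Total ordered pairs: 11


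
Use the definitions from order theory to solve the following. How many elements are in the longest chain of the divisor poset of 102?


A chain is a totally ordered subset; we count the number of elements in a maximum chain.
Compute, for each element x, the size of the longest chain ending at x:
  1: 1
  2: 2
  3: 2
  17: 2
  6: 3
  34: 3
  ...
A maximum chain: 1 < 2 < 6 < 102
Number of elements in the longest chain: 4


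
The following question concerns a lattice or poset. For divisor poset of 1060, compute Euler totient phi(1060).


phi(n) = n * prod_{p|n} (1 - 1/p).
Prime divisors of 1060: [2, 5, 53]
phi(1060) = 1060 * (1 - 1/2) * (1 - 1/5) * (1 - 1/53)
phi(1060) = 416


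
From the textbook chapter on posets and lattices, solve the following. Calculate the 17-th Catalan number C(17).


C(n) = C(2n, n) / (n+1).
C(34, 17) = 2333606220
C(17) = 2333606220 / 18 = 129644790


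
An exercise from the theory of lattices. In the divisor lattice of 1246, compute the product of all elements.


Divisors of 1246: [1, 2, 7, 14, 89, 178, 623, 1246]
Product = n^(d(n)/2) = 1246^(8/2)
Product = 2410305930256


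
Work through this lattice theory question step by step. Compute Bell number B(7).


B(n) = number of set partitions of an n-element set.
B(n) satisfies the recurrence: B(n+1) = sum_k C(n,k)*B(k).
B(7) = 877


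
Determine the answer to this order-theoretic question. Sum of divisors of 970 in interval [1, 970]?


Interval [1,970] in divisors of 970: [1, 2, 5, 10, 97, 194, 485, 970]
Sum = 1764


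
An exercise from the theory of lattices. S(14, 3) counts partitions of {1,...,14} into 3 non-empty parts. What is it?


S(n,k) = k*S(n-1,k) + S(n-1,k-1).
S(13,3) = 261625, S(13,2) = 4095
S(14,3) = 3*261625 + 4095 = 784875 + 4095
S(14,3) = 788970


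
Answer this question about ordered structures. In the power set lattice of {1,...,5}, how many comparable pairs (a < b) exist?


A comparable pair {a,b} has a < b or b < a in the order.
Count unordered pairs where one element is strictly below the other.
Examples: {{},{1}}, {{},{2}}, {{},{3}}, {{},{4}}, ...
Total comparable pairs: 211


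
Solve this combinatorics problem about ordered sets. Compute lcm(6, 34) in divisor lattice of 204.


In a divisor lattice, join = lcm (least common multiple).
gcd(6,34) = 2
lcm(6,34) = 6*34/gcd = 204/2 = 102


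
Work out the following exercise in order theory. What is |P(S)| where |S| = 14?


Power set = 2^n.
2^14 = 16384


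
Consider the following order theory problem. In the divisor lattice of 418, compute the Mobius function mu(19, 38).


In a divisor lattice, mu(a,b) = mu(b/a) where mu is the classical Mobius function.
b/a = 38/19 = 2
Prime factorization of 2: primes [2]
2 is squarefree with 1 prime factor(s), so mu(2) = (-1)^1 = -1


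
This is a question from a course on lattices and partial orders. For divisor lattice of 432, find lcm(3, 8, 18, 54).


In a divisor lattice, join = lcm (least common multiple).
Compute lcm iteratively: start with first element, then lcm(current, next).
Elements: [3, 8, 18, 54]
lcm(3,8) = 24
lcm(24,18) = 72
lcm(72,54) = 216
Final lcm = 216


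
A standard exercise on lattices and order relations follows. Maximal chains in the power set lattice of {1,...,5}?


A maximal chain goes from the minimum element to a maximal element via cover relations.
Counting all min-to-max paths in the cover graph.
Total maximal chains: 120


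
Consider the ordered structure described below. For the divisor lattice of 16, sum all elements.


sigma(n) = sum of divisors.
Divisors of 16: [1, 2, 4, 8, 16]
Sum = 31


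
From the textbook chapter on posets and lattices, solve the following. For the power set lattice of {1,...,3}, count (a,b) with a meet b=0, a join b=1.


Complement pair (a,b): a meet b = bottom, a join b = top.
Here: A intersect B = {} and A union B = {1,...,3}.
Pairs found: ({},{1,2,3}), ({1},{2,3}), ({2},{1,3}), ({3},{1,2}), ... (4 more)
Total ordered pairs: 8


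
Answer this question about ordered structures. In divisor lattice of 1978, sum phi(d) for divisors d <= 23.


Divisors of 1978 up to 23: [1, 2, 23]
phi values: [1, 1, 22]
Sum = 24


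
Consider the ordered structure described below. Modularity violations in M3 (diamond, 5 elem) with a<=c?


Modular law: if a <= c then a v (b ^ c) = (a v b) ^ c.
Check all triples (a,b,c) with a <= c among 5 elements.
This lattice is modular (diamonds M_m and their chain-products are modular).
Total violating triples: 0


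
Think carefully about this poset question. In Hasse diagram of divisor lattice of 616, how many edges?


A cover relation a -< b holds when a < b with no c strictly between.
Cover relations:
  1 -< 2
  1 -< 7
  1 -< 11
  2 -< 4
  2 -< 14
  2 -< 22
  4 -< 8
  4 -< 28
  ...20 more
Total: 28


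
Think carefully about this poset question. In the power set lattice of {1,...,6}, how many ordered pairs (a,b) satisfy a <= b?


The order relation is {(a,b) : a <= b}, reflexive so it includes (a,a).
Examples: ({},{}), ({},{1,2}), ({},{1,2,3}), ({},{1,2,3,4}), ({},{1,2,3,4,5}), ...
Total ordered pairs: 729


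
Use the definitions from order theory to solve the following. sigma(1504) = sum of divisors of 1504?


sigma(n) = sum of divisors.
Divisors of 1504: [1, 2, 4, 8, 16, 32, 47, 94, 188, 376, 752, 1504]
Sum = 3024


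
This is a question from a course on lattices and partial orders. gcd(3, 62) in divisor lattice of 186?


Meet=gcd.
gcd(3,62)=1


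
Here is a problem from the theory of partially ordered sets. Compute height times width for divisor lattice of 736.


Height = length of longest chain minus 1; width = size of largest antichain.
A maximum chain: 1 | 23 | 46 | 92 | 184 | 368 | 736  (height 6).
A maximum antichain: {2, 23}  (width 2).
Product = 6 * 2 = 12


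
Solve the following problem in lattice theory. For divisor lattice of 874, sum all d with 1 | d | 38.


Interval [1,38] in divisors of 874: [1, 2, 19, 38]
Sum = 60


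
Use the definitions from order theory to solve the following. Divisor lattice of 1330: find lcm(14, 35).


In a divisor lattice, join = lcm (least common multiple).
gcd(14,35) = 7
lcm(14,35) = 14*35/gcd = 490/7 = 70


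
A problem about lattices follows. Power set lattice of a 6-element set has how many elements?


Power set = 2^n.
2^6 = 64


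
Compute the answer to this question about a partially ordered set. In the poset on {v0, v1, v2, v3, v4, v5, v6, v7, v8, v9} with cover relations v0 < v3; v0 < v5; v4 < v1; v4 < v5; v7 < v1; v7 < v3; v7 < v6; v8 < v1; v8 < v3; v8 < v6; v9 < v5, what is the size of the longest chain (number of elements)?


A chain is a totally ordered subset; we count the number of elements in a maximum chain.
Compute, for each element x, the size of the longest chain ending at x:
  v0: 1
  v2: 1
  v4: 1
  v7: 1
  v8: 1
  v9: 1
  ...
A maximum chain: v4 < v1
Number of elements in the longest chain: 2


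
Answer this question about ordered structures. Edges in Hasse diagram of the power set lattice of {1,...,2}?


A cover relation a -< b holds when a < b with no c strictly between.
Cover relations:
  {} -< {1}
  {} -< {2}
  {1} -< {1,2}
  {2} -< {1,2}
Total: 4


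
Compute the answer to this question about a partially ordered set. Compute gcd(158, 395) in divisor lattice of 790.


In a divisor lattice, meet = gcd (greatest common divisor).
By Euclidean algorithm or factoring: gcd(158,395) = 79


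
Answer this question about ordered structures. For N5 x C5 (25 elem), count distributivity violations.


Distributive law: a ^ (b v c) = (a ^ b) v (a ^ c).
Check all 25^3 = 15625 ordered triples (a,b,c).
  e.g. a=(b,0), b=(a,0), c=(c,0): lhs=(b,0) != rhs=(a,0)
  e.g. a=(b,0), b=(a,0), c=(c,1): lhs=(b,0) != rhs=(a,0)
Total violating triples: 250


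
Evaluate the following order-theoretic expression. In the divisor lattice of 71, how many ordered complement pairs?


Complement pair (a,b): a meet b = bottom, a join b = top.
Here: gcd(a,b)=1 and lcm(a,b)=71, i.e. a*b=71 with a,b coprime.
Pairs found: (1,71), (71,1)
Total ordered pairs: 2


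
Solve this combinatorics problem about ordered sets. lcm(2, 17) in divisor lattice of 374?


Join=lcm.
gcd(2,17)=1
lcm=34


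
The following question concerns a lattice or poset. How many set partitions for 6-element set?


B(n) = number of set partitions of an n-element set.
B(n) satisfies the recurrence: B(n+1) = sum_k C(n,k)*B(k).
B(6) = 203


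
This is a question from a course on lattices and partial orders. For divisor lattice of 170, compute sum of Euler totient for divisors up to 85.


Divisors of 170 up to 85: [1, 2, 5, 10, 17, 34, 85]
phi values: [1, 1, 4, 4, 16, 16, 64]
Sum = 106


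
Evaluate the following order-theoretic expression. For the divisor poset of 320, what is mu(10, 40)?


In a divisor lattice, mu(a,b) = mu(b/a) where mu is the classical Mobius function.
b/a = 40/10 = 4
Prime factorization of 4: primes [2]
4 is not squarefree, so mu(4) = 0


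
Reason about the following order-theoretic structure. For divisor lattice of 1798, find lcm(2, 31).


In a divisor lattice, join = lcm (least common multiple).
Compute lcm iteratively: start with first element, then lcm(current, next).
Elements: [2, 31]
lcm(2,31) = 62
Final lcm = 62


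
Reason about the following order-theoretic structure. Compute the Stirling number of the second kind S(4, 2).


S(n,k) = k*S(n-1,k) + S(n-1,k-1).
S(3,2) = 3, S(3,1) = 1
S(4,2) = 2*3 + 1 = 6 + 1
S(4,2) = 7


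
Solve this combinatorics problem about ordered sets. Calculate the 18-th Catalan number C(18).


C(n) = C(2n, n) / (n+1).
C(36, 18) = 9075135300
C(18) = 9075135300 / 19 = 477638700


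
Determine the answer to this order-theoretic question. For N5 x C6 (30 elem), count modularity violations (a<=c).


Modular law: if a <= c then a v (b ^ c) = (a v b) ^ c.
Check all triples (a,b,c) with a <= c among 30 elements.
  e.g. a=(a,0), b=(c,0), c=(b,0): lhs=(a,0) != rhs=(b,0)
  e.g. a=(a,0), b=(c,1), c=(b,0): lhs=(a,0) != rhs=(b,0)
Total violating triples: 126


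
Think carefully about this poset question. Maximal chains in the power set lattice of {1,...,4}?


A maximal chain goes from the minimum element to a maximal element via cover relations.
Counting all min-to-max paths in the cover graph.
Total maximal chains: 24


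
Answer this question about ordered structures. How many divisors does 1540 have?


Divisors of 1540: [1, 2, 4, 5, 7, 10, 11, 14, 20, 22, 28, 35, 44, 55, 70, 77, 110, 140, 154, 220, 308, 385, 770, 1540]
Count: 24


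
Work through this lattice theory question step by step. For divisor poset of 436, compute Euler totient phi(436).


phi(n) = n * prod_{p|n} (1 - 1/p).
Prime divisors of 436: [2, 109]
phi(436) = 436 * (1 - 1/2) * (1 - 1/109)
phi(436) = 216


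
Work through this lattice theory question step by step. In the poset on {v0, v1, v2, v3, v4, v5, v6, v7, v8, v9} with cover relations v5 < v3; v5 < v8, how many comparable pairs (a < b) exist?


A comparable pair {a,b} has a < b or b < a in the order.
Count unordered pairs where one element is strictly below the other.
Examples: {v3,v5}, {v5,v8}
Total comparable pairs: 2


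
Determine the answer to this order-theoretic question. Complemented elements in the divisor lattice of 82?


An element a is complemented if some b has a meet b = bottom, a join b = top.
a is complemented iff gcd(a, n/a)=1, i.e. a is a unitary divisor of 82.
Complemented elements: 1, 2, 41, 82
Count: 4


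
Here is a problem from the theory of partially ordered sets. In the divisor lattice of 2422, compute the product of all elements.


Divisors of 2422: [1, 2, 7, 14, 173, 346, 1211, 2422]
Product = n^(d(n)/2) = 2422^(8/2)
Product = 34410941495056


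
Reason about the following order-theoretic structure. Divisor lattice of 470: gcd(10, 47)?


Meet=gcd.
gcd(10,47)=1


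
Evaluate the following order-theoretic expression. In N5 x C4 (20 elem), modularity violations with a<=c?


Modular law: if a <= c then a v (b ^ c) = (a v b) ^ c.
Check all triples (a,b,c) with a <= c among 20 elements.
  e.g. a=(a,0), b=(c,0), c=(b,0): lhs=(a,0) != rhs=(b,0)
  e.g. a=(a,0), b=(c,1), c=(b,0): lhs=(a,0) != rhs=(b,0)
Total violating triples: 40


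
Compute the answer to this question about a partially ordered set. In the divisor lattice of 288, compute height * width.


Height = length of longest chain minus 1; width = size of largest antichain.
A maximum chain: 1 | 3 | 9 | 18 | 36 | 72 | 144 | 288  (height 7).
A maximum antichain: {4, 6, 9}  (width 3).
Product = 7 * 3 = 21


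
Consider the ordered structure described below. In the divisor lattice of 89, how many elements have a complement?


An element a is complemented if some b has a meet b = bottom, a join b = top.
a is complemented iff gcd(a, n/a)=1, i.e. a is a unitary divisor of 89.
Complemented elements: 1, 89
Count: 2


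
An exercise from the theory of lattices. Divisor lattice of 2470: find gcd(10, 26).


In a divisor lattice, meet = gcd (greatest common divisor).
By Euclidean algorithm or factoring: gcd(10,26) = 2


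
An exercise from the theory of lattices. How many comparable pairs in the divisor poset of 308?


A comparable pair {a,b} has a < b or b < a in the order.
Count unordered pairs where one element is strictly below the other.
Examples: {1,2}, {1,4}, {1,7}, {1,11}, ...
Total comparable pairs: 42


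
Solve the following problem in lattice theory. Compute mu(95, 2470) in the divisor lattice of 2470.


In a divisor lattice, mu(a,b) = mu(b/a) where mu is the classical Mobius function.
b/a = 2470/95 = 26
Prime factorization of 26: primes [2, 13]
26 is squarefree with 2 prime factor(s), so mu(26) = (-1)^2 = 1


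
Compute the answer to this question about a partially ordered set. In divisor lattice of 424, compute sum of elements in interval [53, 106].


Interval [53,106] in divisors of 424: [53, 106]
Sum = 159


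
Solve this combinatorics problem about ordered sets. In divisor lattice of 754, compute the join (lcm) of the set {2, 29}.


In a divisor lattice, join = lcm (least common multiple).
Compute lcm iteratively: start with first element, then lcm(current, next).
Elements: [2, 29]
lcm(2,29) = 58
Final lcm = 58


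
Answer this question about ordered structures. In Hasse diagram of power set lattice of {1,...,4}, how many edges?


A cover relation a -< b holds when a < b with no c strictly between.
Cover relations:
  {} -< {1}
  {} -< {2}
  {} -< {3}
  {} -< {4}
  {1} -< {1,2}
  {1} -< {1,3}
  {1} -< {1,4}
  {2} -< {1,2}
  ...24 more
Total: 32


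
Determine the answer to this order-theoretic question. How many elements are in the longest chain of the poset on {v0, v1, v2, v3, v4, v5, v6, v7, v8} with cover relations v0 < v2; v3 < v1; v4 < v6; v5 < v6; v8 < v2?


A chain is a totally ordered subset; we count the number of elements in a maximum chain.
Compute, for each element x, the size of the longest chain ending at x:
  v0: 1
  v3: 1
  v4: 1
  v5: 1
  v7: 1
  v8: 1
  ...
A maximum chain: v3 < v1
Number of elements in the longest chain: 2


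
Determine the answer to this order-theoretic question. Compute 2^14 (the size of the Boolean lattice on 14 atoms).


Power set = 2^n.
2^14 = 16384


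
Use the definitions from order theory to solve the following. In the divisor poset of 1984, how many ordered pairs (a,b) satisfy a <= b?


The order relation is {(a,b) : a <= b}, reflexive so it includes (a,a).
Examples: (1,1), (1,124), (1,16), (1,1984), (1,2), ...
Total ordered pairs: 84


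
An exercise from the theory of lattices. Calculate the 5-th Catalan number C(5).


C(n) = C(2n, n) / (n+1).
C(10, 5) = 252
C(5) = 252 / 6 = 42


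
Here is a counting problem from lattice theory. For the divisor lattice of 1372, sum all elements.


sigma(n) = sum of divisors.
Divisors of 1372: [1, 2, 4, 7, 14, 28, 49, 98, 196, 343, 686, 1372]
Sum = 2800


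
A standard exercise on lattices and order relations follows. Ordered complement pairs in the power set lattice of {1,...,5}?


Complement pair (a,b): a meet b = bottom, a join b = top.
Here: A intersect B = {} and A union B = {1,...,5}.
Pairs found: ({},{1,2,3,4,5}), ({1},{2,3,4,5}), ({2},{1,3,4,5}), ({3},{1,2,4,5}), ... (28 more)
Total ordered pairs: 32


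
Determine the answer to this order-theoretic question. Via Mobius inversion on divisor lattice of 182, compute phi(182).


phi(n) = n * prod_{p|n} (1 - 1/p).
Prime divisors of 182: [2, 7, 13]
phi(182) = 182 * (1 - 1/2) * (1 - 1/7) * (1 - 1/13)
phi(182) = 72


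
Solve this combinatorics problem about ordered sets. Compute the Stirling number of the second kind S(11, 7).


S(n,k) = k*S(n-1,k) + S(n-1,k-1).
S(10,7) = 5880, S(10,6) = 22827
S(11,7) = 7*5880 + 22827 = 41160 + 22827
S(11,7) = 63987


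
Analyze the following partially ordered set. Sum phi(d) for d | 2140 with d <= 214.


Divisors of 2140 up to 214: [1, 2, 4, 5, 10, 20, 107, 214]
phi values: [1, 1, 2, 4, 4, 8, 106, 106]
Sum = 232


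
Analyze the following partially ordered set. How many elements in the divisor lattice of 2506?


Divisors of 2506: [1, 2, 7, 14, 179, 358, 1253, 2506]
Count: 8


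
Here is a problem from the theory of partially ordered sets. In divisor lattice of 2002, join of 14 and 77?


In a divisor lattice, join = lcm (least common multiple).
gcd(14,77) = 7
lcm(14,77) = 14*77/gcd = 1078/7 = 154


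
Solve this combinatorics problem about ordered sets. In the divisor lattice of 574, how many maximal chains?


A maximal chain goes from the minimum element to a maximal element via cover relations.
Counting all min-to-max paths in the cover graph.
Total maximal chains: 6


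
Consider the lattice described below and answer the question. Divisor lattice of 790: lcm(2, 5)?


Join=lcm.
gcd(2,5)=1
lcm=10


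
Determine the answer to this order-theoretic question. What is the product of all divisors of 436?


Divisors of 436: [1, 2, 4, 109, 218, 436]
Product = n^(d(n)/2) = 436^(6/2)
Product = 82881856


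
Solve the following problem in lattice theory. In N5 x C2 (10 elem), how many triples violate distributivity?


Distributive law: a ^ (b v c) = (a ^ b) v (a ^ c).
Check all 10^3 = 1000 ordered triples (a,b,c).
  e.g. a=(b,0), b=(a,0), c=(c,0): lhs=(b,0) != rhs=(a,0)
  e.g. a=(b,0), b=(a,0), c=(c,1): lhs=(b,0) != rhs=(a,0)
Total violating triples: 16


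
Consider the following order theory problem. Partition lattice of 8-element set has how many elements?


B(n) = number of set partitions of an n-element set.
B(n) satisfies the recurrence: B(n+1) = sum_k C(n,k)*B(k).
B(8) = 4140


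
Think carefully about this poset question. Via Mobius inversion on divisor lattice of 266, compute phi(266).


phi(n) = n * prod_{p|n} (1 - 1/p).
Prime divisors of 266: [2, 7, 19]
phi(266) = 266 * (1 - 1/2) * (1 - 1/7) * (1 - 1/19)
phi(266) = 108


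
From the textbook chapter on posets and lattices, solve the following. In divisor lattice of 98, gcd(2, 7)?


Meet=gcd.
gcd(2,7)=1


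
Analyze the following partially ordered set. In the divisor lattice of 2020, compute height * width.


Height = length of longest chain minus 1; width = size of largest antichain.
A maximum chain: 1 | 101 | 505 | 1010 | 2020  (height 4).
A maximum antichain: {4, 10, 202, 505}  (width 4).
Product = 4 * 4 = 16


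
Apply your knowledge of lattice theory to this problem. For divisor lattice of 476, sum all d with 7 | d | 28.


Interval [7,28] in divisors of 476: [7, 14, 28]
Sum = 49


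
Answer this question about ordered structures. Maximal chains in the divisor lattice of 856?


A maximal chain goes from the minimum element to a maximal element via cover relations.
Counting all min-to-max paths in the cover graph.
Total maximal chains: 4


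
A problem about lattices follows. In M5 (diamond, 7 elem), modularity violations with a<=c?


Modular law: if a <= c then a v (b ^ c) = (a v b) ^ c.
Check all triples (a,b,c) with a <= c among 7 elements.
This lattice is modular (diamonds M_m and their chain-products are modular).
Total violating triples: 0


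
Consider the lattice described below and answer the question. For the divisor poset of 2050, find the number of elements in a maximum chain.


A chain is a totally ordered subset; we count the number of elements in a maximum chain.
Compute, for each element x, the size of the longest chain ending at x:
  1: 1
  2: 2
  5: 2
  41: 2
  25: 3
  10: 3
  ...
A maximum chain: 1 < 2 < 10 < 50 < 2050
Number of elements in the longest chain: 5


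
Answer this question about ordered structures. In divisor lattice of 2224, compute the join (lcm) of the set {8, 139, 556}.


In a divisor lattice, join = lcm (least common multiple).
Compute lcm iteratively: start with first element, then lcm(current, next).
Elements: [8, 139, 556]
lcm(8,139) = 1112
lcm(1112,556) = 1112
Final lcm = 1112


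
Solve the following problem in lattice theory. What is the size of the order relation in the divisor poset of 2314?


The order relation is {(a,b) : a <= b}, reflexive so it includes (a,a).
Examples: (1,1), (1,1157), (1,13), (1,178), (1,2), ...
Total ordered pairs: 27


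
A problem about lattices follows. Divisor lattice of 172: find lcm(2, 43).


In a divisor lattice, join = lcm (least common multiple).
gcd(2,43) = 1
lcm(2,43) = 2*43/gcd = 86/1 = 86


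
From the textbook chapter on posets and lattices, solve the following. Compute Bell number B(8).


B(n) = number of set partitions of an n-element set.
B(n) satisfies the recurrence: B(n+1) = sum_k C(n,k)*B(k).
B(8) = 4140


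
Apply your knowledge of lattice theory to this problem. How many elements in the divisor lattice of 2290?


Divisors of 2290: [1, 2, 5, 10, 229, 458, 1145, 2290]
Count: 8


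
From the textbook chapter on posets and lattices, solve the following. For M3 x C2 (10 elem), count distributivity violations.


Distributive law: a ^ (b v c) = (a ^ b) v (a ^ c).
Check all 10^3 = 1000 ordered triples (a,b,c).
  e.g. a=(a1,0), b=(a2,0), c=(a3,0): lhs=(a1,0) != rhs=(0,0)
  e.g. a=(a1,0), b=(a2,0), c=(a3,1): lhs=(a1,0) != rhs=(0,0)
Total violating triples: 48


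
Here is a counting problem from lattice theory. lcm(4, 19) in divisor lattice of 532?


Join=lcm.
gcd(4,19)=1
lcm=76


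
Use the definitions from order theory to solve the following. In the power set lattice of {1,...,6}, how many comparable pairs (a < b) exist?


A comparable pair {a,b} has a < b or b < a in the order.
Count unordered pairs where one element is strictly below the other.
Examples: {{},{1}}, {{},{2}}, {{},{3}}, {{},{4}}, ...
Total comparable pairs: 665


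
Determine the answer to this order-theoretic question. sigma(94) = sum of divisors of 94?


sigma(n) = sum of divisors.
Divisors of 94: [1, 2, 47, 94]
Sum = 144


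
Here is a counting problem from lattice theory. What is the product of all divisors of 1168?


Divisors of 1168: [1, 2, 4, 8, 16, 73, 146, 292, 584, 1168]
Product = n^(d(n)/2) = 1168^(10/2)
Product = 2173773118701568


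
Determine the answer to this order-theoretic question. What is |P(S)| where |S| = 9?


Power set = 2^n.
2^9 = 512


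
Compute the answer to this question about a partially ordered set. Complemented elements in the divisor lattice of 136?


An element a is complemented if some b has a meet b = bottom, a join b = top.
a is complemented iff gcd(a, n/a)=1, i.e. a is a unitary divisor of 136.
Complemented elements: 1, 8, 17, 136
Count: 4


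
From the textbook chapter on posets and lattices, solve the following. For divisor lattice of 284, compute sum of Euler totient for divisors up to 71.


Divisors of 284 up to 71: [1, 2, 4, 71]
phi values: [1, 1, 2, 70]
Sum = 74


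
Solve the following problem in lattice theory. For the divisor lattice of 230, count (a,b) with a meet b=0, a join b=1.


Complement pair (a,b): a meet b = bottom, a join b = top.
Here: gcd(a,b)=1 and lcm(a,b)=230, i.e. a*b=230 with a,b coprime.
Pairs found: (1,230), (2,115), (5,46), (10,23), ... (4 more)
Total ordered pairs: 8


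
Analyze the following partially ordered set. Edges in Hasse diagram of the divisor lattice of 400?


A cover relation a -< b holds when a < b with no c strictly between.
Cover relations:
  1 -< 2
  1 -< 5
  2 -< 4
  2 -< 10
  4 -< 8
  4 -< 20
  5 -< 10
  5 -< 25
  ...14 more
Total: 22


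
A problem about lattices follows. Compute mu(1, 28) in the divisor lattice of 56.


In a divisor lattice, mu(a,b) = mu(b/a) where mu is the classical Mobius function.
b/a = 28/1 = 28
Prime factorization of 28: primes [2, 7]
28 is not squarefree, so mu(28) = 0


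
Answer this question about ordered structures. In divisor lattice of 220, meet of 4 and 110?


In a divisor lattice, meet = gcd (greatest common divisor).
By Euclidean algorithm or factoring: gcd(4,110) = 2


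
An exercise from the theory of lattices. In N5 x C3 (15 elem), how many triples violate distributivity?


Distributive law: a ^ (b v c) = (a ^ b) v (a ^ c).
Check all 15^3 = 3375 ordered triples (a,b,c).
  e.g. a=(b,0), b=(a,0), c=(c,0): lhs=(b,0) != rhs=(a,0)
  e.g. a=(b,0), b=(a,0), c=(c,1): lhs=(b,0) != rhs=(a,0)
Total violating triples: 54


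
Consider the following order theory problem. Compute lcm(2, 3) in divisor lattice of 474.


In a divisor lattice, join = lcm (least common multiple).
gcd(2,3) = 1
lcm(2,3) = 2*3/gcd = 6/1 = 6


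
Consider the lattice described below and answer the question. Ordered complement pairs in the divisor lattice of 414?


Complement pair (a,b): a meet b = bottom, a join b = top.
Here: gcd(a,b)=1 and lcm(a,b)=414, i.e. a*b=414 with a,b coprime.
Pairs found: (1,414), (2,207), (9,46), (18,23), ... (4 more)
Total ordered pairs: 8


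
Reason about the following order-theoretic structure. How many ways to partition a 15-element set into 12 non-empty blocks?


S(n,k) = k*S(n-1,k) + S(n-1,k-1).
S(14,12) = 3367, S(14,11) = 66066
S(15,12) = 12*3367 + 66066 = 40404 + 66066
S(15,12) = 106470


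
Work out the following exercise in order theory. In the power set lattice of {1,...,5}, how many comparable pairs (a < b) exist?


A comparable pair {a,b} has a < b or b < a in the order.
Count unordered pairs where one element is strictly below the other.
Examples: {{},{1}}, {{},{2}}, {{},{3}}, {{},{4}}, ...
Total comparable pairs: 211


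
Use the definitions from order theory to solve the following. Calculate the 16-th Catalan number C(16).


C(n) = C(2n, n) / (n+1).
C(32, 16) = 601080390
C(16) = 601080390 / 17 = 35357670


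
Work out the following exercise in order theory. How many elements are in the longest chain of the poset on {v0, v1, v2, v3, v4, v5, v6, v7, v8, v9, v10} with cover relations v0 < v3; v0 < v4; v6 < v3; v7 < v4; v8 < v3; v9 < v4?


A chain is a totally ordered subset; we count the number of elements in a maximum chain.
Compute, for each element x, the size of the longest chain ending at x:
  v0: 1
  v1: 1
  v2: 1
  v5: 1
  v6: 1
  v7: 1
  ...
A maximum chain: v0 < v3
Number of elements in the longest chain: 2


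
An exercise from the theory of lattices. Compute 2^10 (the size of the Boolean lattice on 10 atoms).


Power set = 2^n.
2^10 = 1024


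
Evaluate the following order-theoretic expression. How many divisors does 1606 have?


Divisors of 1606: [1, 2, 11, 22, 73, 146, 803, 1606]
Count: 8


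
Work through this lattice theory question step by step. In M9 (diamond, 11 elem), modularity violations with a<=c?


Modular law: if a <= c then a v (b ^ c) = (a v b) ^ c.
Check all triples (a,b,c) with a <= c among 11 elements.
This lattice is modular (diamonds M_m and their chain-products are modular).
Total violating triples: 0


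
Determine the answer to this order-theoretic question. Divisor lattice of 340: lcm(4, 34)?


Join=lcm.
gcd(4,34)=2
lcm=68


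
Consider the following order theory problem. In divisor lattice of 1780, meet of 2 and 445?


In a divisor lattice, meet = gcd (greatest common divisor).
By Euclidean algorithm or factoring: gcd(2,445) = 1


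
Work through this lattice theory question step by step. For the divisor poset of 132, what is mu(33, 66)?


In a divisor lattice, mu(a,b) = mu(b/a) where mu is the classical Mobius function.
b/a = 66/33 = 2
Prime factorization of 2: primes [2]
2 is squarefree with 1 prime factor(s), so mu(2) = (-1)^1 = -1


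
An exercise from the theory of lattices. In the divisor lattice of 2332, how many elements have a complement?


An element a is complemented if some b has a meet b = bottom, a join b = top.
a is complemented iff gcd(a, n/a)=1, i.e. a is a unitary divisor of 2332.
Complemented elements: 1, 4, 11, 44, 53, 212, ... (2 more)
Count: 8


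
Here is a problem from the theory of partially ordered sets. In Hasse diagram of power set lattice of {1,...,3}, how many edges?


A cover relation a -< b holds when a < b with no c strictly between.
Cover relations:
  {} -< {1}
  {} -< {2}
  {} -< {3}
  {1} -< {1,2}
  {1} -< {1,3}
  {2} -< {1,2}
  {2} -< {2,3}
  {3} -< {1,3}
  ...4 more
Total: 12


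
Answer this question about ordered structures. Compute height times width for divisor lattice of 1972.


Height = length of longest chain minus 1; width = size of largest antichain.
A maximum chain: 1 | 29 | 493 | 986 | 1972  (height 4).
A maximum antichain: {4, 34, 58, 493}  (width 4).
Product = 4 * 4 = 16


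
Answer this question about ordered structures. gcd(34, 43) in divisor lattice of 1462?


Meet=gcd.
gcd(34,43)=1


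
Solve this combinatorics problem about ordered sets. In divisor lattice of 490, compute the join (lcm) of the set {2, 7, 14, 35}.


In a divisor lattice, join = lcm (least common multiple).
Compute lcm iteratively: start with first element, then lcm(current, next).
Elements: [2, 7, 14, 35]
lcm(2,7) = 14
lcm(14,14) = 14
lcm(14,35) = 70
Final lcm = 70
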